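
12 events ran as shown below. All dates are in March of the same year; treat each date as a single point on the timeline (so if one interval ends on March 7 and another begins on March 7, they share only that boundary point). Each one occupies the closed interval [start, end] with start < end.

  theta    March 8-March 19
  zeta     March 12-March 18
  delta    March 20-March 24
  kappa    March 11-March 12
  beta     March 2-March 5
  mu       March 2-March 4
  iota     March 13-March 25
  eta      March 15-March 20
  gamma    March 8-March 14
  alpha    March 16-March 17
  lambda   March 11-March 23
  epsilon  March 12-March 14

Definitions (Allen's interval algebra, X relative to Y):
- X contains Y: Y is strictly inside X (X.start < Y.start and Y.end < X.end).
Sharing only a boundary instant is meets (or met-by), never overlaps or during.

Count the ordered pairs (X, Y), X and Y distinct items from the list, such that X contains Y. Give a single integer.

Checking all 132 ordered pairs for relation 'contains'; matching pairs in alphabetical order:
(eta, alpha): eta contains alpha ✓
(gamma, kappa): gamma contains kappa ✓
(iota, alpha): iota contains alpha ✓
(iota, delta): iota contains delta ✓
(iota, eta): iota contains eta ✓
(lambda, alpha): lambda contains alpha ✓
(lambda, epsilon): lambda contains epsilon ✓
(lambda, eta): lambda contains eta ✓
(lambda, zeta): lambda contains zeta ✓
(theta, alpha): theta contains alpha ✓
(theta, epsilon): theta contains epsilon ✓
(theta, kappa): theta contains kappa ✓
(theta, zeta): theta contains zeta ✓
(zeta, alpha): zeta contains alpha ✓
Count: 14.

14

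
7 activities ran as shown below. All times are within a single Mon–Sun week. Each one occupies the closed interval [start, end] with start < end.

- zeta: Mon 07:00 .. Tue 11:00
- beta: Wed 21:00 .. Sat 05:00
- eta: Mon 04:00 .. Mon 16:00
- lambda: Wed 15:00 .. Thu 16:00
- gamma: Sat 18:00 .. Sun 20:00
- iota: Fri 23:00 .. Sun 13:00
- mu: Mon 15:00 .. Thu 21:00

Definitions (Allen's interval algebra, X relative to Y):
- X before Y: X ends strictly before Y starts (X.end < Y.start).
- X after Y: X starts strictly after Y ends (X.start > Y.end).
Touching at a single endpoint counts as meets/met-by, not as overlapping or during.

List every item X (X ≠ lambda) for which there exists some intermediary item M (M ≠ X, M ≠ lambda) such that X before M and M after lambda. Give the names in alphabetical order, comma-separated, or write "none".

beta, eta, mu, zeta

Target lambda = [Wed 15:00, Thu 16:00].
Intermediaries M with M after lambda: gamma, iota.
Via gamma — items with X before gamma: beta, eta, mu, zeta.
Via iota — items with X before iota: eta, mu, zeta.
Union: beta, eta, mu, zeta.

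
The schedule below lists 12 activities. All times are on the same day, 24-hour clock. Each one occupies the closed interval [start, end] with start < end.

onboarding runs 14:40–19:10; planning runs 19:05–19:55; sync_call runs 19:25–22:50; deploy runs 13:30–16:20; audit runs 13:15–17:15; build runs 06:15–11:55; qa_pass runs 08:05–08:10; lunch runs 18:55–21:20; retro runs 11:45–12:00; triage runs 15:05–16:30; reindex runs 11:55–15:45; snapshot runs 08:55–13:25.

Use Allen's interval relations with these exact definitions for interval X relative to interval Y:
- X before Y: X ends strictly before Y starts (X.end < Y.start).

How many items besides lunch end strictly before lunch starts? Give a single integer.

8

Target lunch = [18:55, 21:20].
audit [13:15, 17:15] → before → counts.
build [06:15, 11:55] → before → counts.
deploy [13:30, 16:20] → before → counts.
onboarding [14:40, 19:10] → overlaps → no.
planning [19:05, 19:55] → during → no.
qa_pass [08:05, 08:10] → before → counts.
reindex [11:55, 15:45] → before → counts.
retro [11:45, 12:00] → before → counts.
snapshot [08:55, 13:25] → before → counts.
sync_call [19:25, 22:50] → overlapped-by → no.
triage [15:05, 16:30] → before → counts.
Total: 8.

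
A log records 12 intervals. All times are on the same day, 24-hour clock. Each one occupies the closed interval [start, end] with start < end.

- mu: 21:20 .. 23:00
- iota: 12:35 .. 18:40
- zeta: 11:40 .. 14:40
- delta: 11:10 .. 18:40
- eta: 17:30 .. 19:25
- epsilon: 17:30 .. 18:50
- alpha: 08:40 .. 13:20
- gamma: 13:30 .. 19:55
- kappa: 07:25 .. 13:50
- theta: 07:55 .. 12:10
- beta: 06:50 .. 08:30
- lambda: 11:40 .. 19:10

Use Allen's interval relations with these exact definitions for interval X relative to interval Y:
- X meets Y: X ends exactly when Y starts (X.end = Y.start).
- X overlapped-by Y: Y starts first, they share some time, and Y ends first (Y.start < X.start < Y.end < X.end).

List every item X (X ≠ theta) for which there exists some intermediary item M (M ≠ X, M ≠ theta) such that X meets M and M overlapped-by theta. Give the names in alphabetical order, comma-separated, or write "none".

Target theta = [07:55, 12:10].
Intermediaries M with M overlapped-by theta: alpha, delta, lambda, zeta.
Via alpha — items with X meets alpha: none.
Via delta — items with X meets delta: none.
Via lambda — items with X meets lambda: none.
Via zeta — items with X meets zeta: none.
Union: none.

none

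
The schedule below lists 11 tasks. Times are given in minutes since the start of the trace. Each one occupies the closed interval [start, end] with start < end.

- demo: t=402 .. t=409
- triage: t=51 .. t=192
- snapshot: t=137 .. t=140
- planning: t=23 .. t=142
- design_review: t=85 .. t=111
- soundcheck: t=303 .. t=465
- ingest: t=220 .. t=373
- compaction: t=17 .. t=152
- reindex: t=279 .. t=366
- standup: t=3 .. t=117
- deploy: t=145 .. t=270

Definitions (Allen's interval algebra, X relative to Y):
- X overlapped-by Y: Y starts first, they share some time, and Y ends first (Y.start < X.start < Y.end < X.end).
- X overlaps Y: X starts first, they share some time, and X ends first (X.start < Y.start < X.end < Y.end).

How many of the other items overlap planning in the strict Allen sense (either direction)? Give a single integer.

Target planning = [t=23, t=142].
compaction [t=17, t=152] → contains → no.
demo [t=402, t=409] → after → no.
deploy [t=145, t=270] → after → no.
design_review [t=85, t=111] → during → no.
ingest [t=220, t=373] → after → no.
reindex [t=279, t=366] → after → no.
snapshot [t=137, t=140] → during → no.
soundcheck [t=303, t=465] → after → no.
standup [t=3, t=117] → overlaps → counts.
triage [t=51, t=192] → overlapped-by → counts.
Total: 2.

2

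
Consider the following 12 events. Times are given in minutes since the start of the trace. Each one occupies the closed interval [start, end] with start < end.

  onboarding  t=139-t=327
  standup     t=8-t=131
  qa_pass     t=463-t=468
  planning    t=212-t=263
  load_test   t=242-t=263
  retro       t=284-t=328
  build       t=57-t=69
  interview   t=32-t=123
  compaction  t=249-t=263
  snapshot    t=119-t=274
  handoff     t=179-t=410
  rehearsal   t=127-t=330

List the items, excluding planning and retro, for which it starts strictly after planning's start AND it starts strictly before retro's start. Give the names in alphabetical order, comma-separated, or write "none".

Conditions: its start is strictly after planning's start (X.start > t=212) AND its start is strictly before retro's start (X.start < t=284).
build: start t=57 > t=212? ✗; start t=57 < t=284? ✓ → no.
compaction: start t=249 > t=212? ✓; start t=249 < t=284? ✓ → yes.
handoff: start t=179 > t=212? ✗; start t=179 < t=284? ✓ → no.
interview: start t=32 > t=212? ✗; start t=32 < t=284? ✓ → no.
load_test: start t=242 > t=212? ✓; start t=242 < t=284? ✓ → yes.
onboarding: start t=139 > t=212? ✗; start t=139 < t=284? ✓ → no.
qa_pass: start t=463 > t=212? ✓; start t=463 < t=284? ✗ → no.
rehearsal: start t=127 > t=212? ✗; start t=127 < t=284? ✓ → no.
snapshot: start t=119 > t=212? ✗; start t=119 < t=284? ✓ → no.
standup: start t=8 > t=212? ✗; start t=8 < t=284? ✓ → no.
Result: compaction, load_test.

compaction, load_test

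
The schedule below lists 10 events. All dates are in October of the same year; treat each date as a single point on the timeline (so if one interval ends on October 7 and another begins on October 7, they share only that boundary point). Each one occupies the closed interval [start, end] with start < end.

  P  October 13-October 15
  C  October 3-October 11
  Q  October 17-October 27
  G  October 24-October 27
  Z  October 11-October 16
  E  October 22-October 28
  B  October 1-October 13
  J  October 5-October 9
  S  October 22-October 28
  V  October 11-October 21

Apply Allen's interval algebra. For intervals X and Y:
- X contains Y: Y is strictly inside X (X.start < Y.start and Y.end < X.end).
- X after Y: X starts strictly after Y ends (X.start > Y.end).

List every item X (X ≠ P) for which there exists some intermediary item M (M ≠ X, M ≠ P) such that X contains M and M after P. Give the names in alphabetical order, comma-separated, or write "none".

Target P = [October 13, October 15].
Intermediaries M with M after P: E, G, Q, S.
Via E — items with X contains E: none.
Via G — items with X contains G: E, S.
Via Q — items with X contains Q: none.
Via S — items with X contains S: none.
Union: E, S.

E, S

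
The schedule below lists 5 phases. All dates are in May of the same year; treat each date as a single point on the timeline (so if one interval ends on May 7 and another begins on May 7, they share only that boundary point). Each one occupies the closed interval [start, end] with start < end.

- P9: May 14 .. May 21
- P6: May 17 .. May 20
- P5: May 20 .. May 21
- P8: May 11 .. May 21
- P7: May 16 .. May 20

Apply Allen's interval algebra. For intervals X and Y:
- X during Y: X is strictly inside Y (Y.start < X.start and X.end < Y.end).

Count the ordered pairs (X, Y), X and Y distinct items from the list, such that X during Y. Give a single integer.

Checking all 20 ordered pairs for relation 'during'; matching pairs in alphabetical order:
(P6, P8): P6 during P8 ✓
(P6, P9): P6 during P9 ✓
(P7, P8): P7 during P8 ✓
(P7, P9): P7 during P9 ✓
Count: 4.

4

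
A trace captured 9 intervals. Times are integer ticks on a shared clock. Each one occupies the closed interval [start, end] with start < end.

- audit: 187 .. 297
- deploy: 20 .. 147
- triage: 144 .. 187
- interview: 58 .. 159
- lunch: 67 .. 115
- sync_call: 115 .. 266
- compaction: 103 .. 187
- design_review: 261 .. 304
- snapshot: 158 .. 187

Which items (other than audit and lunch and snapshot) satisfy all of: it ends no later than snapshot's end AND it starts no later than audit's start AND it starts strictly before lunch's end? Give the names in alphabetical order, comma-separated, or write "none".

compaction, deploy, interview

Conditions: its end is no later than snapshot's end (X.end <= 187) AND its start is no later than audit's start (X.start <= 187) AND its start is strictly before lunch's end (X.start < 115).
compaction: end 187 <= 187? ✓; start 103 <= 187? ✓; start 103 < 115? ✓ → yes.
deploy: end 147 <= 187? ✓; start 20 <= 187? ✓; start 20 < 115? ✓ → yes.
design_review: end 304 <= 187? ✗; start 261 <= 187? ✗; start 261 < 115? ✗ → no.
interview: end 159 <= 187? ✓; start 58 <= 187? ✓; start 58 < 115? ✓ → yes.
sync_call: end 266 <= 187? ✗; start 115 <= 187? ✓; start 115 < 115? ✗ → no.
triage: end 187 <= 187? ✓; start 144 <= 187? ✓; start 144 < 115? ✗ → no.
Result: compaction, deploy, interview.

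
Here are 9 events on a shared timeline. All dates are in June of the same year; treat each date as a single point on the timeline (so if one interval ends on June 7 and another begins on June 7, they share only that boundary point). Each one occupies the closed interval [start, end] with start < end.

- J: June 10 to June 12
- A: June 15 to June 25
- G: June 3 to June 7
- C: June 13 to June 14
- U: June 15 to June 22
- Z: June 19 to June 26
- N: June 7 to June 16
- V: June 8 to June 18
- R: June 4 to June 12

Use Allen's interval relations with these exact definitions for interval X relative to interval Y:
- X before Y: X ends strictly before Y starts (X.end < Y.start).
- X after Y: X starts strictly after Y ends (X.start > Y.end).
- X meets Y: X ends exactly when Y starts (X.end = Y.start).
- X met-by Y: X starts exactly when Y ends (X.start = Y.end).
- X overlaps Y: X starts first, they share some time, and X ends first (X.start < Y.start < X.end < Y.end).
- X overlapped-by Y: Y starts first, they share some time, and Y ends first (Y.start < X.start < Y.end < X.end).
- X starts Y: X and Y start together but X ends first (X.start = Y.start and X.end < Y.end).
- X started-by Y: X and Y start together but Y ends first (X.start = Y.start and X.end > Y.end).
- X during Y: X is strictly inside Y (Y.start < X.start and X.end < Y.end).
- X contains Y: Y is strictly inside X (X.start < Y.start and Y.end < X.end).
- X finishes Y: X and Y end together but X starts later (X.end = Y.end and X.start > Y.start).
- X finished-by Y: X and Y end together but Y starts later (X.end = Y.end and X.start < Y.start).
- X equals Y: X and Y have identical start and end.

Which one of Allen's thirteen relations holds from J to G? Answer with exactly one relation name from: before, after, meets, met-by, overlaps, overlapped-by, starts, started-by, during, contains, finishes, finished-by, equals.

after

J = [June 10, June 12]; G = [June 3, June 7].
Compare endpoints: J.start > G.start, J.start > G.end, J.end > G.start, J.end > G.end.
That pattern is 'after'.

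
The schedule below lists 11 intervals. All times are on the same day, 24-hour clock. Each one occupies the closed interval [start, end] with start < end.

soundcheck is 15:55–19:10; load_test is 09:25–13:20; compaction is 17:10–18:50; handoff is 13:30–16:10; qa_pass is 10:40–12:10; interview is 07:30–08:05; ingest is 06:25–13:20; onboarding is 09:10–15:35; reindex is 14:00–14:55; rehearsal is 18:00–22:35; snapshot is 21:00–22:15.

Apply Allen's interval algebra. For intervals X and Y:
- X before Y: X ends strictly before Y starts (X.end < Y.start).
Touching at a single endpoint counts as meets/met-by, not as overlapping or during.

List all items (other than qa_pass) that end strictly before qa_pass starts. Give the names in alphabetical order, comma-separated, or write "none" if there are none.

interview

Target qa_pass = [10:40, 12:10].
compaction [17:10, 18:50] → after → no.
handoff [13:30, 16:10] → after → no.
ingest [06:25, 13:20] → contains → no.
interview [07:30, 08:05] → before → yes.
load_test [09:25, 13:20] → contains → no.
onboarding [09:10, 15:35] → contains → no.
rehearsal [18:00, 22:35] → after → no.
reindex [14:00, 14:55] → after → no.
snapshot [21:00, 22:15] → after → no.
soundcheck [15:55, 19:10] → after → no.
Result: interview.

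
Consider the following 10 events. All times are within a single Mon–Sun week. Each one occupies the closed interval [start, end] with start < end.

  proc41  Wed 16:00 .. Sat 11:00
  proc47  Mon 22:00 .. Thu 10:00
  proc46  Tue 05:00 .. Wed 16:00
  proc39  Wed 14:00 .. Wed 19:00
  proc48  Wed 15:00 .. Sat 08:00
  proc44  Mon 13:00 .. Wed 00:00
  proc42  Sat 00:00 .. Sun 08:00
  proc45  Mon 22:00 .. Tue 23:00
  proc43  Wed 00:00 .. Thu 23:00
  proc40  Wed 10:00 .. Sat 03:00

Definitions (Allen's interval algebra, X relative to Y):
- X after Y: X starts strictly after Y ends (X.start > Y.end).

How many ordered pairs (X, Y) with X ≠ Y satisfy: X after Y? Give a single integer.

Checking all 90 ordered pairs for relation 'after'; matching pairs in alphabetical order:
(proc39, proc44): proc39 after proc44 ✓
(proc39, proc45): proc39 after proc45 ✓
(proc40, proc44): proc40 after proc44 ✓
(proc40, proc45): proc40 after proc45 ✓
(proc41, proc44): proc41 after proc44 ✓
(proc41, proc45): proc41 after proc45 ✓
(proc42, proc39): proc42 after proc39 ✓
(proc42, proc43): proc42 after proc43 ✓
(proc42, proc44): proc42 after proc44 ✓
(proc42, proc45): proc42 after proc45 ✓
(proc42, proc46): proc42 after proc46 ✓
(proc42, proc47): proc42 after proc47 ✓
(proc43, proc45): proc43 after proc45 ✓
(proc48, proc44): proc48 after proc44 ✓
(proc48, proc45): proc48 after proc45 ✓
Count: 15.

15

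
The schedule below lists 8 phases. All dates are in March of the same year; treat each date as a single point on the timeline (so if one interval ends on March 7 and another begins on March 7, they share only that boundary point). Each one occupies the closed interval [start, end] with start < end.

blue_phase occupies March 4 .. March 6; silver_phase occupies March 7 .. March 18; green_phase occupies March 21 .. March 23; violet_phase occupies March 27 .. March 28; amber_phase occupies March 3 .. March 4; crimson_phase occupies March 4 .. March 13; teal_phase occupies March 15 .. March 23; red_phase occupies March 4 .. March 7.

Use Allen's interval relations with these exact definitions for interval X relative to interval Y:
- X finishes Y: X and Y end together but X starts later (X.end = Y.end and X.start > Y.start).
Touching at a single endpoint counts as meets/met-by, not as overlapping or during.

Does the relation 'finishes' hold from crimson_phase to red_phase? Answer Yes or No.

No

crimson_phase = [March 4, March 13], red_phase = [March 4, March 7].
Actual relation of crimson_phase to red_phase: started-by.
Asked whether 'finishes' holds → No.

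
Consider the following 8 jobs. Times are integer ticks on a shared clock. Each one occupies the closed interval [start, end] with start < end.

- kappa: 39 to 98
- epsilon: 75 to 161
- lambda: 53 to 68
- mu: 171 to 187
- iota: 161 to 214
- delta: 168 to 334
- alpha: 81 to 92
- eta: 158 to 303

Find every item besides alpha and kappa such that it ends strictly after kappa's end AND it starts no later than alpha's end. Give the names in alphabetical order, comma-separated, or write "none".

Conditions: its end is strictly after kappa's end (X.end > 98) AND its start is no later than alpha's end (X.start <= 92).
delta: end 334 > 98? ✓; start 168 <= 92? ✗ → no.
epsilon: end 161 > 98? ✓; start 75 <= 92? ✓ → yes.
eta: end 303 > 98? ✓; start 158 <= 92? ✗ → no.
iota: end 214 > 98? ✓; start 161 <= 92? ✗ → no.
lambda: end 68 > 98? ✗; start 53 <= 92? ✓ → no.
mu: end 187 > 98? ✓; start 171 <= 92? ✗ → no.
Result: epsilon.

epsilon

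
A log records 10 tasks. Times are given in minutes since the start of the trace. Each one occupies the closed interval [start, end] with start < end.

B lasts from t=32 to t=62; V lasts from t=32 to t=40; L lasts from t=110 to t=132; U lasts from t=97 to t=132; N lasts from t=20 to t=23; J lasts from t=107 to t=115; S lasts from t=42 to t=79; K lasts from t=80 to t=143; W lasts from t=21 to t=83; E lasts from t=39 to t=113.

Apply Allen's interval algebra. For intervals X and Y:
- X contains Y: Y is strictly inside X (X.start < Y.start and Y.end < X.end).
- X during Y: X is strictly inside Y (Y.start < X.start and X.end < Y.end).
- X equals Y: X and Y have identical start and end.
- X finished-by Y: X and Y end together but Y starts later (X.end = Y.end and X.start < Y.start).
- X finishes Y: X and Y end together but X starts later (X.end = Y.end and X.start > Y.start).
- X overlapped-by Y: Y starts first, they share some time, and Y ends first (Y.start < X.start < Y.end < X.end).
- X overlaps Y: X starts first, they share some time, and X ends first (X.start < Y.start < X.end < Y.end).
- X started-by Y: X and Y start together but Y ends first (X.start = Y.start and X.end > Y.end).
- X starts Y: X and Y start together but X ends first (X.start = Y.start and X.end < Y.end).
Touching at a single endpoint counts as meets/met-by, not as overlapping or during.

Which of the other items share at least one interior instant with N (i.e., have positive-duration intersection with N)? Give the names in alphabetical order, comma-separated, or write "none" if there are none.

Target N = [t=20, t=23].
B [t=32, t=62] → after → no.
E [t=39, t=113] → after → no.
J [t=107, t=115] → after → no.
K [t=80, t=143] → after → no.
L [t=110, t=132] → after → no.
S [t=42, t=79] → after → no.
U [t=97, t=132] → after → no.
V [t=32, t=40] → after → no.
W [t=21, t=83] → overlapped-by → yes.
Result: W.

W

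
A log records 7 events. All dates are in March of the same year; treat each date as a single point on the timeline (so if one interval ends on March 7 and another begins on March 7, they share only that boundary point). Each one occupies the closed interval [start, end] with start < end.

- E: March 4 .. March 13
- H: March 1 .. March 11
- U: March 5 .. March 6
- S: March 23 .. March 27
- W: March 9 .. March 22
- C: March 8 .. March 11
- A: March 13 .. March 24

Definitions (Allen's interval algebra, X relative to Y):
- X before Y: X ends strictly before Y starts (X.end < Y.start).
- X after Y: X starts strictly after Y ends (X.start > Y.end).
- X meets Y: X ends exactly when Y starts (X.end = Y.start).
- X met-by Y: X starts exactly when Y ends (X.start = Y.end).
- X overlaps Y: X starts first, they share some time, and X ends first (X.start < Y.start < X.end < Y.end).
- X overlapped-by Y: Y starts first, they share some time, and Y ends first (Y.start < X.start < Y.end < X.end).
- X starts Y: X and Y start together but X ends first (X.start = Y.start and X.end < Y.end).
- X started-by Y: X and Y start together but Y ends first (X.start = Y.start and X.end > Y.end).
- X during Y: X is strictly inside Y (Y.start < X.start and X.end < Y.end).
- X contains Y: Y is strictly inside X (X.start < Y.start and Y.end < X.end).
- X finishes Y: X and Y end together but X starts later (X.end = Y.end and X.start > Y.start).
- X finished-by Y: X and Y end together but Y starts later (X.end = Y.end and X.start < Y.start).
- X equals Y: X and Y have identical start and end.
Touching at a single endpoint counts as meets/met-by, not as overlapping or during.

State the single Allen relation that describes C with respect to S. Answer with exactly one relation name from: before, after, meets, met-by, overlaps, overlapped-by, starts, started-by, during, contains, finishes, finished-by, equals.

C = [March 8, March 11]; S = [March 23, March 27].
Compare endpoints: C.start < S.start, C.start < S.end, C.end < S.start, C.end < S.end.
That pattern is 'before'.

before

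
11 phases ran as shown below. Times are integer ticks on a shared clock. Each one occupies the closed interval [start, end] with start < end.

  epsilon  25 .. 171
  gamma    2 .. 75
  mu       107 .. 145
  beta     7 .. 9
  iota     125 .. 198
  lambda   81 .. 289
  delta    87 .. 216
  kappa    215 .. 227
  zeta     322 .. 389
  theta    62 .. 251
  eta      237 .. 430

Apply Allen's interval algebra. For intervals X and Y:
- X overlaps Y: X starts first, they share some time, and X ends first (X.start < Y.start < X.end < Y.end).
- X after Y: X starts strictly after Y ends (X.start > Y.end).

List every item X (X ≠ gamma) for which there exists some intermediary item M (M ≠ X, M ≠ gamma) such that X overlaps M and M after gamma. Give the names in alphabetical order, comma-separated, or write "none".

Target gamma = [2, 75].
Intermediaries M with M after gamma: delta, eta, iota, kappa, lambda, mu, zeta.
Via delta — items with X overlaps delta: epsilon.
Via eta — items with X overlaps eta: lambda, theta.
Via iota — items with X overlaps iota: epsilon, mu.
Via kappa — items with X overlaps kappa: delta.
Via lambda — items with X overlaps lambda: epsilon, theta.
Via mu — items with X overlaps mu: none.
Via zeta — items with X overlaps zeta: none.
Union: delta, epsilon, lambda, mu, theta.

delta, epsilon, lambda, mu, theta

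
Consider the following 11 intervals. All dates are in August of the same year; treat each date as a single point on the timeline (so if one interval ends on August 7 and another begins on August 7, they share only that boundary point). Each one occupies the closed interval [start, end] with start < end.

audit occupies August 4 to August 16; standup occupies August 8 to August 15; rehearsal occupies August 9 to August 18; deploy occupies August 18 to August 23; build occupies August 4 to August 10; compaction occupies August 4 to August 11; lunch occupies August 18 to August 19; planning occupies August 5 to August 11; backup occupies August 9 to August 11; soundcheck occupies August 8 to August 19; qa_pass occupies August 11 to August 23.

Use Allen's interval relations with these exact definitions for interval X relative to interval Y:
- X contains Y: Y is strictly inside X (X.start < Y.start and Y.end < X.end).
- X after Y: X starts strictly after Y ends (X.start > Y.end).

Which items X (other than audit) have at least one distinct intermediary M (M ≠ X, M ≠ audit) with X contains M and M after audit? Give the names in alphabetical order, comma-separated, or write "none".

Target audit = [August 4, August 16].
Intermediaries M with M after audit: deploy, lunch.
Via deploy — items with X contains deploy: none.
Via lunch — items with X contains lunch: qa_pass.
Union: qa_pass.

qa_pass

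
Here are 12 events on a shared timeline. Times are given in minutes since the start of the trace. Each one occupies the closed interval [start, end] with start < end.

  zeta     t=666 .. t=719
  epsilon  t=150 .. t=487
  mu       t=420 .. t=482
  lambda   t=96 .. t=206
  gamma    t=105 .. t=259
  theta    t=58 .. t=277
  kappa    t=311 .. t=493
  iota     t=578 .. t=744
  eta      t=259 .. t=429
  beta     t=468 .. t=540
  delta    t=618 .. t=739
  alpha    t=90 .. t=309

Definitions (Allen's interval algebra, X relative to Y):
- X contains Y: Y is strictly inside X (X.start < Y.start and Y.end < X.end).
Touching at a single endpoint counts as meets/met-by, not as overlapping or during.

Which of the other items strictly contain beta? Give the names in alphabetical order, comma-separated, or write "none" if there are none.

Target beta = [t=468, t=540].
alpha [t=90, t=309] → before → no.
delta [t=618, t=739] → after → no.
epsilon [t=150, t=487] → overlaps → no.
eta [t=259, t=429] → before → no.
gamma [t=105, t=259] → before → no.
iota [t=578, t=744] → after → no.
kappa [t=311, t=493] → overlaps → no.
lambda [t=96, t=206] → before → no.
mu [t=420, t=482] → overlaps → no.
theta [t=58, t=277] → before → no.
zeta [t=666, t=719] → after → no.
Result: none.

none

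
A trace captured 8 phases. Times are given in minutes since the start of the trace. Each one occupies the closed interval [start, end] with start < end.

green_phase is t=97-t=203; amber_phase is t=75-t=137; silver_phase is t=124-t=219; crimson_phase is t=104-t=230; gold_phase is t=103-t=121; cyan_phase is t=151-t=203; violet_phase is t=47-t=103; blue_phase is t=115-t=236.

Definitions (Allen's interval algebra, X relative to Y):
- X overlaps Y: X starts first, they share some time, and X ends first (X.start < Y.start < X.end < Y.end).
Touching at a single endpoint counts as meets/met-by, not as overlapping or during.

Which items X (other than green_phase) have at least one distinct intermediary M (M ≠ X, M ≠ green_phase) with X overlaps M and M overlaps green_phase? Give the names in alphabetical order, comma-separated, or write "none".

violet_phase

Target green_phase = [t=97, t=203].
Intermediaries M with M overlaps green_phase: amber_phase, violet_phase.
Via amber_phase — items with X overlaps amber_phase: violet_phase.
Via violet_phase — items with X overlaps violet_phase: none.
Union: violet_phase.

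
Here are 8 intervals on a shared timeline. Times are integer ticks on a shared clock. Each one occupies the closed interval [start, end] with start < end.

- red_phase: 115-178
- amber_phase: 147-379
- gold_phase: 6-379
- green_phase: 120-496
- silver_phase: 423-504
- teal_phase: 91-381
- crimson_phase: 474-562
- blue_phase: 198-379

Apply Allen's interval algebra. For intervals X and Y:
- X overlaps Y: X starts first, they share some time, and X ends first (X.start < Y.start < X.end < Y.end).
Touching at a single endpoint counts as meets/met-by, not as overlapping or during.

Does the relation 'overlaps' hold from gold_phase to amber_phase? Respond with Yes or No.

gold_phase = [6, 379], amber_phase = [147, 379].
Actual relation of gold_phase to amber_phase: finished-by.
Asked whether 'overlaps' holds → No.

No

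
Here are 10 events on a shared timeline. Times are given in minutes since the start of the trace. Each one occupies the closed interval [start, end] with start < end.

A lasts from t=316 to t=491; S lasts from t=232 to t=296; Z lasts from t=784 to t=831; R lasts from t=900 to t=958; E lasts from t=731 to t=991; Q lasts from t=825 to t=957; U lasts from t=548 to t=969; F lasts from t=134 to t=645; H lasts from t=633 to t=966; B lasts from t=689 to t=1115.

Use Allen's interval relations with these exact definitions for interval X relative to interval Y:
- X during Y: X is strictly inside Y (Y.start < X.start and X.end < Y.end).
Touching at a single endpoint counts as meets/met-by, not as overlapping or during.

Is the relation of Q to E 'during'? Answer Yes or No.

Yes

Q = [t=825, t=957], E = [t=731, t=991].
Actual relation of Q to E: during.
Asked whether 'during' holds → Yes.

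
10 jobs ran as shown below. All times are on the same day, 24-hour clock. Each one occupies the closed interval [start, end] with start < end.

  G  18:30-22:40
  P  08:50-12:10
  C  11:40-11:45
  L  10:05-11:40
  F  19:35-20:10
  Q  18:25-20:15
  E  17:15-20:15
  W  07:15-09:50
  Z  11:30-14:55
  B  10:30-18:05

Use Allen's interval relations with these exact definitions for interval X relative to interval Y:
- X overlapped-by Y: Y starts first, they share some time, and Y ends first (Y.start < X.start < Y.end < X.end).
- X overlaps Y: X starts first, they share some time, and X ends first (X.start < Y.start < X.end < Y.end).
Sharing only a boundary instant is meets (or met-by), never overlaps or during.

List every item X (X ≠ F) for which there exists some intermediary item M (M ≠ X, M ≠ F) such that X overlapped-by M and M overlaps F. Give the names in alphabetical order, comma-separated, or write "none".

none

Target F = [19:35, 20:10].
Intermediaries M with M overlaps F: none.
Union: none.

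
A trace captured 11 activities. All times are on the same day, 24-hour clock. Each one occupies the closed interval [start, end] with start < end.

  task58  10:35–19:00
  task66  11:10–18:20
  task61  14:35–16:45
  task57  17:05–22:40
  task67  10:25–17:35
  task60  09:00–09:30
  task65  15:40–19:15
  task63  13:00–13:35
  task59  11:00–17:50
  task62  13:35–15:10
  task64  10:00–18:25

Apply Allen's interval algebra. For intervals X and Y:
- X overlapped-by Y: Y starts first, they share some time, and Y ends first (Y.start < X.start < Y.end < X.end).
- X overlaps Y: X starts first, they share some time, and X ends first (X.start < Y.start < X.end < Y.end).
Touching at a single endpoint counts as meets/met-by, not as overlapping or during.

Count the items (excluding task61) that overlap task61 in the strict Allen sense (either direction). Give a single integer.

Target task61 = [14:35, 16:45].
task57 [17:05, 22:40] → after → no.
task58 [10:35, 19:00] → contains → no.
task59 [11:00, 17:50] → contains → no.
task60 [09:00, 09:30] → before → no.
task62 [13:35, 15:10] → overlaps → counts.
task63 [13:00, 13:35] → before → no.
task64 [10:00, 18:25] → contains → no.
task65 [15:40, 19:15] → overlapped-by → counts.
task66 [11:10, 18:20] → contains → no.
task67 [10:25, 17:35] → contains → no.
Total: 2.

2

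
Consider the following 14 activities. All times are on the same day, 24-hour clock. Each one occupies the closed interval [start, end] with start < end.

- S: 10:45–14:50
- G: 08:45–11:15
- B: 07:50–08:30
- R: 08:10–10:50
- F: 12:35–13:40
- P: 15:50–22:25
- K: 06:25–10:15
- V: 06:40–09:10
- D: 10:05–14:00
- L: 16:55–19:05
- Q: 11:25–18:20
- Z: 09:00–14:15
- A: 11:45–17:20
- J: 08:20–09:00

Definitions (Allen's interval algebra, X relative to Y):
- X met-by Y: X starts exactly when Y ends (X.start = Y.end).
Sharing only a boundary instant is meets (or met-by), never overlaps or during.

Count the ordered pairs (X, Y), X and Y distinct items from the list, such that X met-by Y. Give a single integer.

Checking all 182 ordered pairs for relation 'met-by'; matching pairs in alphabetical order:
(Z, J): Z met-by J ✓
Count: 1.

1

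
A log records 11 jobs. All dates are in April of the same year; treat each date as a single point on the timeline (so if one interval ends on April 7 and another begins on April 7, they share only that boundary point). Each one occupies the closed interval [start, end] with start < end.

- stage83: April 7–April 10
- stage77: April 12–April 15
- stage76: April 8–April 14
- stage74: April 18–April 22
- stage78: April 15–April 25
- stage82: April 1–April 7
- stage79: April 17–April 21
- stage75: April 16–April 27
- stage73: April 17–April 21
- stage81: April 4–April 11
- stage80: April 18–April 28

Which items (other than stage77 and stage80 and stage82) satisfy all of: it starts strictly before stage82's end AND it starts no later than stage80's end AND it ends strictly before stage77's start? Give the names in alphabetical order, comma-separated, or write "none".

Conditions: its start is strictly before stage82's end (X.start < April 7) AND its start is no later than stage80's end (X.start <= April 28) AND its end is strictly before stage77's start (X.end < April 12).
stage73: start April 17 < April 7? ✗; start April 17 <= April 28? ✓; end April 21 < April 12? ✗ → no.
stage74: start April 18 < April 7? ✗; start April 18 <= April 28? ✓; end April 22 < April 12? ✗ → no.
stage75: start April 16 < April 7? ✗; start April 16 <= April 28? ✓; end April 27 < April 12? ✗ → no.
stage76: start April 8 < April 7? ✗; start April 8 <= April 28? ✓; end April 14 < April 12? ✗ → no.
stage78: start April 15 < April 7? ✗; start April 15 <= April 28? ✓; end April 25 < April 12? ✗ → no.
stage79: start April 17 < April 7? ✗; start April 17 <= April 28? ✓; end April 21 < April 12? ✗ → no.
stage81: start April 4 < April 7? ✓; start April 4 <= April 28? ✓; end April 11 < April 12? ✓ → yes.
stage83: start April 7 < April 7? ✗; start April 7 <= April 28? ✓; end April 10 < April 12? ✓ → no.
Result: stage81.

stage81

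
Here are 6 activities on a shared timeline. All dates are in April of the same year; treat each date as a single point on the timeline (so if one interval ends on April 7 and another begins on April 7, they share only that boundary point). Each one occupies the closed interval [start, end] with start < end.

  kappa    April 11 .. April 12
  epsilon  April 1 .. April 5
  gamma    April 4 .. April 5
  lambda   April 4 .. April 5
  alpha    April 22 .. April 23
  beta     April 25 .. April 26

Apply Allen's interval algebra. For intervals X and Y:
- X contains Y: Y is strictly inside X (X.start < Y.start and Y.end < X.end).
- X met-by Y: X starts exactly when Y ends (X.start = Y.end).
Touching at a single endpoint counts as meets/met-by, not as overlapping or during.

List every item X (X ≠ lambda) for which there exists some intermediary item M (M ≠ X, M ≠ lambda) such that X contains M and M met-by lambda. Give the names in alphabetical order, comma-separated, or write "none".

none

Target lambda = [April 4, April 5].
Intermediaries M with M met-by lambda: none.
Union: none.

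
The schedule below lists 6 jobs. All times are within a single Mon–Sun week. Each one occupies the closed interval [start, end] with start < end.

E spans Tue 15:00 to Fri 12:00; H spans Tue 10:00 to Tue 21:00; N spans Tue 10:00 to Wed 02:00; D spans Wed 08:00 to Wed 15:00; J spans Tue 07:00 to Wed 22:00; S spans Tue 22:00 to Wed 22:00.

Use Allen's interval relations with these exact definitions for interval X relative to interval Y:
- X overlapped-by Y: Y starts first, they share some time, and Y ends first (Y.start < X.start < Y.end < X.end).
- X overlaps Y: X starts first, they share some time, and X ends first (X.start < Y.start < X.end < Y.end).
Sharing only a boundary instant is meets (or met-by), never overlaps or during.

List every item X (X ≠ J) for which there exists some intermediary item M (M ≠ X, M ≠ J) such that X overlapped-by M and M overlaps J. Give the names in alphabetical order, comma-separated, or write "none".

none

Target J = [Tue 07:00, Wed 22:00].
Intermediaries M with M overlaps J: none.
Union: none.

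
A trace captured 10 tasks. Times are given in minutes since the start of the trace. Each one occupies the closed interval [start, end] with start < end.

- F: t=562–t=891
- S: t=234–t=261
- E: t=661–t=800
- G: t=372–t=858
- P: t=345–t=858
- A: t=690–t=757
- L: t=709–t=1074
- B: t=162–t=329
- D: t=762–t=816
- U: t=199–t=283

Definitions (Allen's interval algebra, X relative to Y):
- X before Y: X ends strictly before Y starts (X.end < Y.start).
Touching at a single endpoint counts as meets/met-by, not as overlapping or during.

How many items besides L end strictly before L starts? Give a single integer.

Target L = [t=709, t=1074].
A [t=690, t=757] → overlaps → no.
B [t=162, t=329] → before → counts.
D [t=762, t=816] → during → no.
E [t=661, t=800] → overlaps → no.
F [t=562, t=891] → overlaps → no.
G [t=372, t=858] → overlaps → no.
P [t=345, t=858] → overlaps → no.
S [t=234, t=261] → before → counts.
U [t=199, t=283] → before → counts.
Total: 3.

3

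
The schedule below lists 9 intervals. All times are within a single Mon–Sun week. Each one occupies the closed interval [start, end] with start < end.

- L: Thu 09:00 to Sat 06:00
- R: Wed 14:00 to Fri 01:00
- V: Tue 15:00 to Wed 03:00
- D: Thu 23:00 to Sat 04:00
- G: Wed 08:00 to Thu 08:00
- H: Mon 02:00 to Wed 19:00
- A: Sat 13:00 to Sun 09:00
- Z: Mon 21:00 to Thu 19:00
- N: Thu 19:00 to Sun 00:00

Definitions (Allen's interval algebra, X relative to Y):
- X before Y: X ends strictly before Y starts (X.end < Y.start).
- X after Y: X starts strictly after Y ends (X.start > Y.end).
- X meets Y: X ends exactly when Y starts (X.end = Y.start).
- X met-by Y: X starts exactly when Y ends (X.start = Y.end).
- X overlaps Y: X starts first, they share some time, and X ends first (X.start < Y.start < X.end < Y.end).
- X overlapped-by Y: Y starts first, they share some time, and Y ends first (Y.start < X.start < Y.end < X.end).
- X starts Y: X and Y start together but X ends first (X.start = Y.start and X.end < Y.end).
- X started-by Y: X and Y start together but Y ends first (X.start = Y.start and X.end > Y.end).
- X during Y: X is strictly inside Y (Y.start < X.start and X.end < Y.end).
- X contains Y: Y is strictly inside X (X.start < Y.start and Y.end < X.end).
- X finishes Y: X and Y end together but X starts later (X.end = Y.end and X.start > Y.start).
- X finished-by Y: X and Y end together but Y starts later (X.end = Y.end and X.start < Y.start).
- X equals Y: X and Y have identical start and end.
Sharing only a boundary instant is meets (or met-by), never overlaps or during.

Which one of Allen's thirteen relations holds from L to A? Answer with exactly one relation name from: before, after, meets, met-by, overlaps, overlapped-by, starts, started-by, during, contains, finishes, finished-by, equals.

before

L = [Thu 09:00, Sat 06:00]; A = [Sat 13:00, Sun 09:00].
Compare endpoints: L.start < A.start, L.start < A.end, L.end < A.start, L.end < A.end.
That pattern is 'before'.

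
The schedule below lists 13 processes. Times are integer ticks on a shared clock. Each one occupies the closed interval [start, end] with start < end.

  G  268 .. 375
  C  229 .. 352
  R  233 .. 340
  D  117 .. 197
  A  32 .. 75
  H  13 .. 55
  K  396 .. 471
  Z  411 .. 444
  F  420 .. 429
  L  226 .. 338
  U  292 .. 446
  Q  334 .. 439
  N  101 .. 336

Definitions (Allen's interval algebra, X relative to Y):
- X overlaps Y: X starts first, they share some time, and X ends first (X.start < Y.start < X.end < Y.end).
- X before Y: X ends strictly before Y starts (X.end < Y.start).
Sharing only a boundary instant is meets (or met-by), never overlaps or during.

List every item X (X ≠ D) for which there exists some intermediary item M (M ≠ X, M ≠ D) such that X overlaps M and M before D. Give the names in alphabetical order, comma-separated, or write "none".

H

Target D = [117, 197].
Intermediaries M with M before D: A, H.
Via A — items with X overlaps A: H.
Via H — items with X overlaps H: none.
Union: H.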